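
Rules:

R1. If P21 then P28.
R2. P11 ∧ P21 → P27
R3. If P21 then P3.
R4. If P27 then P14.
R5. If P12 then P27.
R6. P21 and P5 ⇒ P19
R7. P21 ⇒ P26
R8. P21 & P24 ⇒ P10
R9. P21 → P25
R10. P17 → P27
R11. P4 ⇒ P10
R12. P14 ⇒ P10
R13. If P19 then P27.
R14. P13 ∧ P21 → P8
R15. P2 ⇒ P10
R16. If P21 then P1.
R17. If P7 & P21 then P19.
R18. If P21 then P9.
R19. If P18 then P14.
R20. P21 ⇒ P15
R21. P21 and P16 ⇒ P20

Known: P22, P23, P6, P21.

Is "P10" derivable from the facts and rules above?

No

Forward chaining from the given facts derives: P28, P3, P26, P25, P1, P9, P15.
Rules concluding P10: R8 needs P24; R11 needs P4; R12 needs P14; R15 needs P2 — none of these are established.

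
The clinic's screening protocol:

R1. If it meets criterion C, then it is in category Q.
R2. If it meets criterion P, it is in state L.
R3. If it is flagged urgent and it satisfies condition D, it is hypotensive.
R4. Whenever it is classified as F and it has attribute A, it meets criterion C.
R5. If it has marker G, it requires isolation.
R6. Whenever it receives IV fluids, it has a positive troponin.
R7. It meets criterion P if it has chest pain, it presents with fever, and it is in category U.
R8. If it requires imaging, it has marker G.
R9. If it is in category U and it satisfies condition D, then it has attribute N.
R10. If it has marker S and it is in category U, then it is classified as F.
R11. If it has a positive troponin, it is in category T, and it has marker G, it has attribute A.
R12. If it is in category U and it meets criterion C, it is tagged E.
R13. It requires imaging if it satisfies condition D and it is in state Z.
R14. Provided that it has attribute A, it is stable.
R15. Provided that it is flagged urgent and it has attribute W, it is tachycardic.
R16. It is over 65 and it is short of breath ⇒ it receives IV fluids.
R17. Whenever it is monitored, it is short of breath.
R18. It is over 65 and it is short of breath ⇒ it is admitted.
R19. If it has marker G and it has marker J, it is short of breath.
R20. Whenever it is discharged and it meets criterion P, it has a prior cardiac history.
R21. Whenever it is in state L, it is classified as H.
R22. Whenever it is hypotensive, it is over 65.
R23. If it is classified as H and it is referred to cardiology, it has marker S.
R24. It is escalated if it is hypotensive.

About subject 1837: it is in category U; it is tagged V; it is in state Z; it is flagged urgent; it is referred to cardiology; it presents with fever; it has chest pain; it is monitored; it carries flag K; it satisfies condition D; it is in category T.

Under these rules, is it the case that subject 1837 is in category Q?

By R3 (it is flagged urgent, it satisfies condition D): it is hypotensive.
By R7 (it has chest pain, it presents with fever, it is in category U): it meets criterion P.
By R13 (it satisfies condition D, it is in state Z): it requires imaging.
By R17 (it is monitored): it is short of breath.
By R22 (it is hypotensive): it is over 65.
By R2 (it meets criterion P): it is in state L.
By R8 (it requires imaging): it has marker G.
By R16 (it is over 65, it is short of breath): it receives IV fluids.
By R21 (it is in state L): it is classified as H.
By R23 (it is classified as H, it is referred to cardiology): it has marker S.
By R6 (it receives IV fluids): it has a positive troponin.
By R10 (it has marker S, it is in category U): it is classified as F.
By R11 (it has a positive troponin, it is in category T, it has marker G): it has attribute A.
By R4 (it is classified as F, it has attribute A): it meets criterion C.
By R1 (it meets criterion C): it is in category Q.

Yes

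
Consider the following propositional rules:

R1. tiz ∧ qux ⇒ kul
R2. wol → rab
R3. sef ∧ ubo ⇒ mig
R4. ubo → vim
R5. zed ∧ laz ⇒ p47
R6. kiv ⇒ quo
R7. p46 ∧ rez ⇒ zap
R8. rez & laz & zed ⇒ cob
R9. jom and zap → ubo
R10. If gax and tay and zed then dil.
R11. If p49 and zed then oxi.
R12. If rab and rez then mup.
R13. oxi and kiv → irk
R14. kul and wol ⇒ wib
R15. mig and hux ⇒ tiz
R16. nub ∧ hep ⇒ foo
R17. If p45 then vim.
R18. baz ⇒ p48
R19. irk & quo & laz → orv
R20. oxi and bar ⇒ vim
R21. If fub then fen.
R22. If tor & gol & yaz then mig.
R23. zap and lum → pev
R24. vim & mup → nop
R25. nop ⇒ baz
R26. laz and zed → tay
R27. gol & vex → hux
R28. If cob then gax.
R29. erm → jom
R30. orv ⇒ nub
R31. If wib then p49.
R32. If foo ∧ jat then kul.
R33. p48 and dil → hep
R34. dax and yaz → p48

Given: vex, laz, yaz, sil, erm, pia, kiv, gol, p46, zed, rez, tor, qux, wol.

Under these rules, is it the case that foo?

rab  (by R2: wol)
quo  (by R6: kiv)
zap  (by R7: p46, rez)
cob  (by R8: rez, laz, zed)
mup  (by R12: rab, rez)
mig  (by R22: tor, gol, yaz)
tay  (by R26: laz, zed)
hux  (by R27: gol, vex)
gax  (by R28: cob)
jom  (by R29: erm)
ubo  (by R9: jom, zap)
dil  (by R10: gax, tay, zed)
tiz  (by R15: mig, hux)
kul  (by R1: tiz, qux)
vim  (by R4: ubo)
wib  (by R14: kul, wol)
nop  (by R24: vim, mup)
baz  (by R25: nop)
p49  (by R31: wib)
oxi  (by R11: p49, zed)
irk  (by R13: oxi, kiv)
p48  (by R18: baz)
orv  (by R19: irk, quo, laz)
nub  (by R30: orv)
hep  (by R33: p48, dil)
foo  (by R16: nub, hep)

Yes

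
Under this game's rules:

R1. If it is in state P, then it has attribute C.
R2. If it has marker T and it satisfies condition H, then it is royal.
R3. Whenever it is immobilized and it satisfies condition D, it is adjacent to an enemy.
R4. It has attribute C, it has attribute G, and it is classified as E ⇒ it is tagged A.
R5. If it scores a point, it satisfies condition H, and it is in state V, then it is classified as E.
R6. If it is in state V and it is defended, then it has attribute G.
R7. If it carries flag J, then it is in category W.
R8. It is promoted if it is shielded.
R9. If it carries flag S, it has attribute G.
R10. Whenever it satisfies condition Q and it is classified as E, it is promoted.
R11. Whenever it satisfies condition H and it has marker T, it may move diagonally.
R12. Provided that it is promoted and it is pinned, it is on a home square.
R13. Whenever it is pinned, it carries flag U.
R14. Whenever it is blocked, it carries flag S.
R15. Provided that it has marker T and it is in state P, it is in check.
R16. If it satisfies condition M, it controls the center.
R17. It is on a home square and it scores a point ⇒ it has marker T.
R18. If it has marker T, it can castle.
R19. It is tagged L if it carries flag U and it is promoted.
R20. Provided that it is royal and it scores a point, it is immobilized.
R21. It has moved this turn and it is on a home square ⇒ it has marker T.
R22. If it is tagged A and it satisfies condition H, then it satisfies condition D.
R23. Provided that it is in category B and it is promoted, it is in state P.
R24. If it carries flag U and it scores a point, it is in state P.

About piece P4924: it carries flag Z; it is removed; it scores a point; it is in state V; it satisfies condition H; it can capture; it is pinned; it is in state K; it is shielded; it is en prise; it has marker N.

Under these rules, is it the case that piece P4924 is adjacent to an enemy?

Forward chaining from the given facts derives: is classified as E, is promoted, is on a home square, carries flag U, has marker T, can castle, is tagged L, is in state P, has attribute C, is royal, may move diagonally, is in check, is immobilized.
The only rule concluding "it is adjacent to an enemy" is R3, which needs "it satisfies condition D"; that is never established.

No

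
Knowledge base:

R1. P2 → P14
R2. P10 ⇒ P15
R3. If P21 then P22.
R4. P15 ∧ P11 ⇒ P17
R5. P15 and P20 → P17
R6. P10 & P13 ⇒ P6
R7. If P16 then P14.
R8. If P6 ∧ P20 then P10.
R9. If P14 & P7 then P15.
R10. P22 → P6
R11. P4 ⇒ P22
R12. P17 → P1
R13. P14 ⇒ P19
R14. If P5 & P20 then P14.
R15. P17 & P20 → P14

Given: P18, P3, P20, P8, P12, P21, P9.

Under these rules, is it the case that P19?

P22  (by R3: P21)
P6  (by R10: P22)
P10  (by R8: P6, P20)
P15  (by R2: P10)
P17  (by R5: P15, P20)
P14  (by R15: P17, P20)
P19  (by R13: P14)

Yes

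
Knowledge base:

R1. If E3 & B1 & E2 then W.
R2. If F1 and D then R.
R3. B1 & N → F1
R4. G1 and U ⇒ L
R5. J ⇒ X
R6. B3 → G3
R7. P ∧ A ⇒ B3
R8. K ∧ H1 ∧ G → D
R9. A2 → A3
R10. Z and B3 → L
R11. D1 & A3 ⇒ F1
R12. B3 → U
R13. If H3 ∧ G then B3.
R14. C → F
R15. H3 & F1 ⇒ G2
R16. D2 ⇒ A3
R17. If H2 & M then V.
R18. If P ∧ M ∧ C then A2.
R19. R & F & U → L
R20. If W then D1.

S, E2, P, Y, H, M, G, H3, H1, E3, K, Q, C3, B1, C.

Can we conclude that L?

W  (by R1: E3, B1, E2)
D  (by R8: K, H1, G)
B3  (by R13: H3, G)
F  (by R14: C)
A2  (by R18: P, M, C)
D1  (by R20: W)
A3  (by R9: A2)
F1  (by R11: D1, A3)
U  (by R12: B3)
R  (by R2: F1, D)
L  (by R19: R, F, U)

Yes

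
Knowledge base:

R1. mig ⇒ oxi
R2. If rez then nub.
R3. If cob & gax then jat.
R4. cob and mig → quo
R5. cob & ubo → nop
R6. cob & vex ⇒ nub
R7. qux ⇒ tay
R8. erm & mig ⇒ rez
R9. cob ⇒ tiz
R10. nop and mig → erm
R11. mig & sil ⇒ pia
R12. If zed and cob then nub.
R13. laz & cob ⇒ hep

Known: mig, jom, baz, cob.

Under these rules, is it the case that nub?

Forward chaining from the given facts derives: oxi, quo, tiz.
Rules concluding nub: R2 needs rez; R6 needs vex; R12 needs zed — none of these are established.

No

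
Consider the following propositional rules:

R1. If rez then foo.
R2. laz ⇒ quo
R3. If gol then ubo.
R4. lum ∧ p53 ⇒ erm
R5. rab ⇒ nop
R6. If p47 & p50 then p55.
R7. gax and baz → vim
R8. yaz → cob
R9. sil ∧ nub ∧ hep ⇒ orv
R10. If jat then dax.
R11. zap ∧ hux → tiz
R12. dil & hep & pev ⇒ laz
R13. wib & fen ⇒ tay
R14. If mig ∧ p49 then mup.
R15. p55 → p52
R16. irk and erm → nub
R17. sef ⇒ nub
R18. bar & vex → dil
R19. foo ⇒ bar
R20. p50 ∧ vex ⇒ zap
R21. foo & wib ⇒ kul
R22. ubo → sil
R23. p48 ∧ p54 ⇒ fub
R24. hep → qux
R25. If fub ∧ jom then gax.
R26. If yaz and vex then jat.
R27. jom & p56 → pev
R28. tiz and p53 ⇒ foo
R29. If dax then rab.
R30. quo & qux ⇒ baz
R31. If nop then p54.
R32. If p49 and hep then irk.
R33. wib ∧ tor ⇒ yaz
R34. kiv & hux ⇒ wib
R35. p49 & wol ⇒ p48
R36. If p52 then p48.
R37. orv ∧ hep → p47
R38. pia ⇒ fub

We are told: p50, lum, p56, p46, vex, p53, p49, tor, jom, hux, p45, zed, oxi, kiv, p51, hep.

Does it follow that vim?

Forward chaining from the given facts derives: erm, zap, qux, pev, irk, wib, tiz, nub, foo, yaz, cob, bar, kul, jat, dax, dil, rab, nop, laz, p54, quo, baz.
The only rule concluding vim is R7, which needs gax; that is never established.

No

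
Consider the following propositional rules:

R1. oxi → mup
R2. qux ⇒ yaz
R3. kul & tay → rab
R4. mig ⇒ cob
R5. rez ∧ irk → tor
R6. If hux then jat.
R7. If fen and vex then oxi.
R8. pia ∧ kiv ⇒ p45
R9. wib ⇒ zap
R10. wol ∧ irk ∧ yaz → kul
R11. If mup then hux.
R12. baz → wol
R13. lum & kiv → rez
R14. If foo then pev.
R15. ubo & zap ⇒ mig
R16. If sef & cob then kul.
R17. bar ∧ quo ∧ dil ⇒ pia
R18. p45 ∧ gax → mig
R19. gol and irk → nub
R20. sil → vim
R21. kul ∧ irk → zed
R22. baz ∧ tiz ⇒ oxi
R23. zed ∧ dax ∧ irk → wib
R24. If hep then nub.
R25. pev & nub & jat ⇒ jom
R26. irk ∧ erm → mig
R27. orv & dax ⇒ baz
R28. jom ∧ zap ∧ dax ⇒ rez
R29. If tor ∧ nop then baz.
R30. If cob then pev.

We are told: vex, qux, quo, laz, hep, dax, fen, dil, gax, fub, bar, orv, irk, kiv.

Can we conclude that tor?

Yes

yaz  (by R2: qux)
oxi  (by R7: fen, vex)
pia  (by R17: bar, quo, dil)
nub  (by R24: hep)
baz  (by R27: orv, dax)
mup  (by R1: oxi)
p45  (by R8: pia, kiv)
hux  (by R11: mup)
wol  (by R12: baz)
mig  (by R18: p45, gax)
cob  (by R4: mig)
jat  (by R6: hux)
kul  (by R10: wol, irk, yaz)
zed  (by R21: kul, irk)
wib  (by R23: zed, dax, irk)
pev  (by R30: cob)
zap  (by R9: wib)
jom  (by R25: pev, nub, jat)
rez  (by R28: jom, zap, dax)
tor  (by R5: rez, irk)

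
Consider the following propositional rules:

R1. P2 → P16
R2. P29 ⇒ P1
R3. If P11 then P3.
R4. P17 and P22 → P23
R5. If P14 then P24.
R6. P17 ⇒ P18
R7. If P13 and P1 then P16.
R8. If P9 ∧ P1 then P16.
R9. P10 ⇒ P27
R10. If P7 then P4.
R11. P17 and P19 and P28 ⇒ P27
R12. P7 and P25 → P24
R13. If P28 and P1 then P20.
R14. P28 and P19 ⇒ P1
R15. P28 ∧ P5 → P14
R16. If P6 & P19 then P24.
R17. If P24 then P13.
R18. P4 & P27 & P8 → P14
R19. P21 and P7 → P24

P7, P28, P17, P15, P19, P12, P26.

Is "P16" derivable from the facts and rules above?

Forward chaining from the given facts derives: P18, P4, P27, P1, P20.
Rules concluding P16: R1 needs P2; R7 needs P13; R8 needs P9 — none of these are established.

No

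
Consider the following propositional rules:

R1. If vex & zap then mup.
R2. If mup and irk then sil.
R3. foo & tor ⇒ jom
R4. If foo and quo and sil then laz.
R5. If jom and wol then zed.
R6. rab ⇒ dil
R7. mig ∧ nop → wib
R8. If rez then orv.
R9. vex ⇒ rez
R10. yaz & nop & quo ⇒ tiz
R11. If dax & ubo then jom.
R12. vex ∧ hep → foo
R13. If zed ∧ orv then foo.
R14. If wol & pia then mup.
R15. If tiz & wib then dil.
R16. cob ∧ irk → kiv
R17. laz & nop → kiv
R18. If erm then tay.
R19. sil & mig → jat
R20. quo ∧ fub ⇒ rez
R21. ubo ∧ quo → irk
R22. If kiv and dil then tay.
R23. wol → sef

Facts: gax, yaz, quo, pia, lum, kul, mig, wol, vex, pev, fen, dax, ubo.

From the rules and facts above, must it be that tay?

Forward chaining from the given facts derives: rez, jom, mup, irk, sef, sil, zed, orv, foo, jat, laz.
Rules concluding tay: R18 needs erm; R22 needs kiv — none of these are established.

No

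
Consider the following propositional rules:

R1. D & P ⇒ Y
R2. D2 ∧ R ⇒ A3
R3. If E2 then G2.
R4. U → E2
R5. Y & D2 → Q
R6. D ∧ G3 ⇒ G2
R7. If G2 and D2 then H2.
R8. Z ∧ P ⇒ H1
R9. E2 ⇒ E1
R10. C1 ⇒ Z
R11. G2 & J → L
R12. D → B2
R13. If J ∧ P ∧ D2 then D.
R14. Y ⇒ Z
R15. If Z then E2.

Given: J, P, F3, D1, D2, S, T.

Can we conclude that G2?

D  (by R13: J, P, D2)
Y  (by R1: D, P)
Z  (by R14: Y)
E2  (by R15: Z)
G2  (by R3: E2)

Yes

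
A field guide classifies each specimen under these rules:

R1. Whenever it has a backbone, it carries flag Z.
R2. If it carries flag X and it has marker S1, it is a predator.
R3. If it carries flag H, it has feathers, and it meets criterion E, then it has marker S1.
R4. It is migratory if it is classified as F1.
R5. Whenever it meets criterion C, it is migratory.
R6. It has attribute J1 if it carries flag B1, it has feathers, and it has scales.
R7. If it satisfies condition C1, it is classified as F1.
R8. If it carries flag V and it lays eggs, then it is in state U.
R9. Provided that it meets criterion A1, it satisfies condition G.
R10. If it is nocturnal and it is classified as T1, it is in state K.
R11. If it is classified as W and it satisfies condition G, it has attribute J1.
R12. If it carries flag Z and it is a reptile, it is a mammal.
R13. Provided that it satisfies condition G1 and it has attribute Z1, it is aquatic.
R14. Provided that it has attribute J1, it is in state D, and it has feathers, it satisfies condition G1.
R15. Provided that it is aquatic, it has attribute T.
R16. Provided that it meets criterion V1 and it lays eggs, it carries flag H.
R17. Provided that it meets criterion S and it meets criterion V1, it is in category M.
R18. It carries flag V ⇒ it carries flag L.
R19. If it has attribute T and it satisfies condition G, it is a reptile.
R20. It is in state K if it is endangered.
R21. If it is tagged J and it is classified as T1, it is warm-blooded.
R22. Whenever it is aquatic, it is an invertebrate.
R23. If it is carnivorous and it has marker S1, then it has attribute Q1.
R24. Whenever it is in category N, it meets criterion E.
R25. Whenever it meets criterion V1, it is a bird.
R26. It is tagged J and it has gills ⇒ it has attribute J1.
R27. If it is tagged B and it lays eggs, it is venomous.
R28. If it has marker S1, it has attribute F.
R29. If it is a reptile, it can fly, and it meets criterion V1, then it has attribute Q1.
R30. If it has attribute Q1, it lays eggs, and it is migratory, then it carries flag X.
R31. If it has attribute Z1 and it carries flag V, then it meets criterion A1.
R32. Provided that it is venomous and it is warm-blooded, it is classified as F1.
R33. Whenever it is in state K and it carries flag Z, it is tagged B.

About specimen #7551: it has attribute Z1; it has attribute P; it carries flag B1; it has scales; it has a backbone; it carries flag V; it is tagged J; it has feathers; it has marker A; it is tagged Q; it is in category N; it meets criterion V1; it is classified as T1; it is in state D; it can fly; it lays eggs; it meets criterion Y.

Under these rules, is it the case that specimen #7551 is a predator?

No

Forward chaining from the given facts derives: carries flag Z, has attribute J1, is in state U, satisfies condition G1, carries flag H, carries flag L, is warm-blooded, meets criterion E, is a bird, meets criterion A1, has marker S1, satisfies condition G, is aquatic, has attribute T, is a reptile, is an invertebrate, has attribute F, has attribute Q1, is a mammal.
The only rule concluding "it is a predator" is R2, which needs "it carries flag X"; that is never established.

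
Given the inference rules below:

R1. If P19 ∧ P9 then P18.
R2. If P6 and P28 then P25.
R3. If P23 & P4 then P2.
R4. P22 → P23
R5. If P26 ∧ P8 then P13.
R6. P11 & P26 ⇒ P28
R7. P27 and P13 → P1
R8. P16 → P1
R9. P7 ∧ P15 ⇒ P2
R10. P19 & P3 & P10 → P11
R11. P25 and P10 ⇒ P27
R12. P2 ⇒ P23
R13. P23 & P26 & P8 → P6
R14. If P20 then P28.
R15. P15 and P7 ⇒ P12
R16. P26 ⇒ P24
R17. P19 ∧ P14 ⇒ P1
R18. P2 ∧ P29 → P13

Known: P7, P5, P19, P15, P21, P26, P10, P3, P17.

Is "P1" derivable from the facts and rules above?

Forward chaining from the given facts derives: P2, P11, P23, P12, P24, P28.
Rules concluding P1: R7 needs P27; R8 needs P16; R17 needs P14 — none of these are established.

No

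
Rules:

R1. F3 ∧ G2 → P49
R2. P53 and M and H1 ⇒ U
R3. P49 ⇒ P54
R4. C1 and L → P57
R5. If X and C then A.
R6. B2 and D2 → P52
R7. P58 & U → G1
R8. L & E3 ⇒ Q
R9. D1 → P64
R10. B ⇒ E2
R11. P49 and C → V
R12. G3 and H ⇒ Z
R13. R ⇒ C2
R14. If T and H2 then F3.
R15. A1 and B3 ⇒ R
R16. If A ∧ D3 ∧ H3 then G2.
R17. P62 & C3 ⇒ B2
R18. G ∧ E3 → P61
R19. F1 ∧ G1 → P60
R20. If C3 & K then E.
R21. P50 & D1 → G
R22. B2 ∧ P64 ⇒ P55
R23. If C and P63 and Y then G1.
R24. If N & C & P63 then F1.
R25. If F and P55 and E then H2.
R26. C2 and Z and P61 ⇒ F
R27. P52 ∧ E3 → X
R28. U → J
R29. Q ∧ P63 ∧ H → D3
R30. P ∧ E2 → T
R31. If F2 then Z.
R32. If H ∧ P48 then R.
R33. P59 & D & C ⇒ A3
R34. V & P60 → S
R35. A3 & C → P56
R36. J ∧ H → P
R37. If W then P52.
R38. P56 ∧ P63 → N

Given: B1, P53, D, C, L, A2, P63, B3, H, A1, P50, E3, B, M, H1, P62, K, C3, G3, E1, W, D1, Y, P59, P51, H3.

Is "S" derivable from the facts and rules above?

U  (by R2: P53, M, H1)
Q  (by R8: L, E3)
P64  (by R9: D1)
E2  (by R10: B)
Z  (by R12: G3, H)
R  (by R15: A1, B3)
B2  (by R17: P62, C3)
E  (by R20: C3, K)
G  (by R21: P50, D1)
P55  (by R22: B2, P64)
G1  (by R23: C, P63, Y)
J  (by R28: U)
D3  (by R29: Q, P63, H)
A3  (by R33: P59, D, C)
P56  (by R35: A3, C)
P  (by R36: J, H)
P52  (by R37: W)
N  (by R38: P56, P63)
C2  (by R13: R)
P61  (by R18: G, E3)
F1  (by R24: N, C, P63)
F  (by R26: C2, Z, P61)
X  (by R27: P52, E3)
T  (by R30: P, E2)
A  (by R5: X, C)
G2  (by R16: A, D3, H3)
P60  (by R19: F1, G1)
H2  (by R25: F, P55, E)
F3  (by R14: T, H2)
P49  (by R1: F3, G2)
V  (by R11: P49, C)
S  (by R34: V, P60)

Yes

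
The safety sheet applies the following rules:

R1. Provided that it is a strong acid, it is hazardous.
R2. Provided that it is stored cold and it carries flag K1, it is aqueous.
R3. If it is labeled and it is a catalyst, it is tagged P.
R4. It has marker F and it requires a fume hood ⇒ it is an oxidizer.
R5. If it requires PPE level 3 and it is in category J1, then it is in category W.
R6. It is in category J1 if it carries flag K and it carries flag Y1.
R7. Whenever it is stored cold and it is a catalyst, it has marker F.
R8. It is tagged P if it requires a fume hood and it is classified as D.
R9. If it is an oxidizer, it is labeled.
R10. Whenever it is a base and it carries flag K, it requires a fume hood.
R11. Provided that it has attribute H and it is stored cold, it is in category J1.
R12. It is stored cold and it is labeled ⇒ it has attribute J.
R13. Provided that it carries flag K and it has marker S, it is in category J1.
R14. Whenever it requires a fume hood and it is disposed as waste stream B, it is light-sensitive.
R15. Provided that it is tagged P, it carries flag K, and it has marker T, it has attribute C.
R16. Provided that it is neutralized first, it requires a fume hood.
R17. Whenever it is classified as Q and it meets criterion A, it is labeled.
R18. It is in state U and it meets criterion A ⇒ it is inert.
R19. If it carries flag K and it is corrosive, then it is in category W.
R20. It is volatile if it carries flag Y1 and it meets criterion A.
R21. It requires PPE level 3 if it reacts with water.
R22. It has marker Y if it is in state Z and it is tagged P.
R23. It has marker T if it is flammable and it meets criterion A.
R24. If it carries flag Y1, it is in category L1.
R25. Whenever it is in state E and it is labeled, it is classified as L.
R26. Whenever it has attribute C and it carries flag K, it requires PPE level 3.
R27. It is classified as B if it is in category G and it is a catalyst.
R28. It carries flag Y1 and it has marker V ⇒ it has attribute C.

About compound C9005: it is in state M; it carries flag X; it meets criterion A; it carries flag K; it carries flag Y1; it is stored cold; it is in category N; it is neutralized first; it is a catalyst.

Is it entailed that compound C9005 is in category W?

Forward chaining from the given facts derives: is in category J1, has marker F, requires a fume hood, is volatile, is in category L1, is an oxidizer, is labeled, has attribute J, is tagged P.
Rules concluding "it is in category W": R5 needs "it requires PPE level 3"; R19 needs "it is corrosive" — none of these are established.

No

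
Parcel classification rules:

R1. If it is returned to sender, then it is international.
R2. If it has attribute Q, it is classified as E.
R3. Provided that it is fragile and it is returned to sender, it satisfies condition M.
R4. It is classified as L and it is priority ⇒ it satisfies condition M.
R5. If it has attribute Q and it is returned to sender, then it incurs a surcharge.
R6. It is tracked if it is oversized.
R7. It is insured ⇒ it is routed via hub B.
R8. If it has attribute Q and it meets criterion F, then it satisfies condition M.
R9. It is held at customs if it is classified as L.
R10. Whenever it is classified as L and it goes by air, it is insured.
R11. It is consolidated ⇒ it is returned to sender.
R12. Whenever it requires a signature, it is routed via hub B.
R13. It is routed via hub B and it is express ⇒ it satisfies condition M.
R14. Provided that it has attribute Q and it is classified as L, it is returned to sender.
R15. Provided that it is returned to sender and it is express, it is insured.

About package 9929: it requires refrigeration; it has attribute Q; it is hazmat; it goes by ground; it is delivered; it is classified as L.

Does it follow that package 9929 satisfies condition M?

Forward chaining from the given facts derives: is classified as E, is held at customs, is returned to sender, is international, incurs a surcharge.
Rules concluding "it satisfies condition M": R3 needs "it is fragile"; R4 needs "it is priority"; R8 needs "it meets criterion F"; R13 needs "it is routed via hub B" — none of these are established.

No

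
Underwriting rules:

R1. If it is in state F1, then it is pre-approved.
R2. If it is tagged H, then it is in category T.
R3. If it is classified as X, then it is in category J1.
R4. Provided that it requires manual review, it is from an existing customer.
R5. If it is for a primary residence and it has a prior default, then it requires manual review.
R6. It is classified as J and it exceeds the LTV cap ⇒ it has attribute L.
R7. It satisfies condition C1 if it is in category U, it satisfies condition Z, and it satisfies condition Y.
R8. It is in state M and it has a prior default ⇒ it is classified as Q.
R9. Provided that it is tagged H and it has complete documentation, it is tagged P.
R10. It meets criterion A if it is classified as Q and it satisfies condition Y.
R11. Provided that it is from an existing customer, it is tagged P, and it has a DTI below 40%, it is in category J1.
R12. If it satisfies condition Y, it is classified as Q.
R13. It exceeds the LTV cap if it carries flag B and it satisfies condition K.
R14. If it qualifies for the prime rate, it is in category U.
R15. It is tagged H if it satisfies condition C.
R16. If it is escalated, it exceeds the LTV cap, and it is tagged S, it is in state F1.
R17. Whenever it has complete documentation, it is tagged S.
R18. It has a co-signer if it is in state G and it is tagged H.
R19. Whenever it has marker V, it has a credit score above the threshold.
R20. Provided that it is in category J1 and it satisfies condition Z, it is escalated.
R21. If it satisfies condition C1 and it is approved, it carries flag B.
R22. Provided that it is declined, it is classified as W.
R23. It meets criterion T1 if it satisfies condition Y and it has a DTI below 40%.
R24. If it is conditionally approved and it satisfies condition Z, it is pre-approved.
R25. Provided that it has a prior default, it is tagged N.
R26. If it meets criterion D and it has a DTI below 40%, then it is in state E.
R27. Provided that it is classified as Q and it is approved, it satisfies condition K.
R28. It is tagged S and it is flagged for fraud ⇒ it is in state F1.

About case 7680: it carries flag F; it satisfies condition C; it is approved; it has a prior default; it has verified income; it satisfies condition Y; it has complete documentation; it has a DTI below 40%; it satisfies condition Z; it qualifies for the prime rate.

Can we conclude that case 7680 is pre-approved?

Forward chaining from the given facts derives: is classified as Q, is in category U, is tagged H, is tagged S, meets criterion T1, is tagged N, satisfies condition K, is in category T, satisfies condition C1, is tagged P, meets criterion A, carries flag B, exceeds the LTV cap.
Rules concluding "it is pre-approved": R1 needs "it is in state F1"; R24 needs "it is conditionally approved" — none of these are established.

No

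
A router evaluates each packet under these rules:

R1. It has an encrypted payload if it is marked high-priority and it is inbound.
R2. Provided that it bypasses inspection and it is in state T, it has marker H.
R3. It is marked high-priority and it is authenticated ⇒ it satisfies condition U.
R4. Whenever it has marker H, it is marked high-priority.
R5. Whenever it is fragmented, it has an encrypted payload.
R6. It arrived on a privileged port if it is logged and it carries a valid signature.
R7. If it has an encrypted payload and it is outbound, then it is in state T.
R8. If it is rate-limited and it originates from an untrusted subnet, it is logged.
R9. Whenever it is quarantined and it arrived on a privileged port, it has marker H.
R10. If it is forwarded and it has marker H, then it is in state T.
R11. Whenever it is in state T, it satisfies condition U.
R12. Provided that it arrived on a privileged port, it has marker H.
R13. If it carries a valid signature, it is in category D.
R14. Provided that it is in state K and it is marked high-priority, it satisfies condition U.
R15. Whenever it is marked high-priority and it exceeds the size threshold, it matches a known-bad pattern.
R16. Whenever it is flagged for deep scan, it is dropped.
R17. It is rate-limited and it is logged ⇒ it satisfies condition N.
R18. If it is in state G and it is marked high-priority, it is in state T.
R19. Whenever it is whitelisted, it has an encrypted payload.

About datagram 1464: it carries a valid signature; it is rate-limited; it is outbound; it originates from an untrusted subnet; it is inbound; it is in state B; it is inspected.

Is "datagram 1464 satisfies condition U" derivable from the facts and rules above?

By R8 (it is rate-limited, it originates from an untrusted subnet): it is logged.
By R6 (it is logged, it carries a valid signature): it arrived on a privileged port.
By R12 (it arrived on a privileged port): it has marker H.
By R4 (it has marker H): it is marked high-priority.
By R1 (it is marked high-priority, it is inbound): it has an encrypted payload.
By R7 (it has an encrypted payload, it is outbound): it is in state T.
By R11 (it is in state T): it satisfies condition U.

Yes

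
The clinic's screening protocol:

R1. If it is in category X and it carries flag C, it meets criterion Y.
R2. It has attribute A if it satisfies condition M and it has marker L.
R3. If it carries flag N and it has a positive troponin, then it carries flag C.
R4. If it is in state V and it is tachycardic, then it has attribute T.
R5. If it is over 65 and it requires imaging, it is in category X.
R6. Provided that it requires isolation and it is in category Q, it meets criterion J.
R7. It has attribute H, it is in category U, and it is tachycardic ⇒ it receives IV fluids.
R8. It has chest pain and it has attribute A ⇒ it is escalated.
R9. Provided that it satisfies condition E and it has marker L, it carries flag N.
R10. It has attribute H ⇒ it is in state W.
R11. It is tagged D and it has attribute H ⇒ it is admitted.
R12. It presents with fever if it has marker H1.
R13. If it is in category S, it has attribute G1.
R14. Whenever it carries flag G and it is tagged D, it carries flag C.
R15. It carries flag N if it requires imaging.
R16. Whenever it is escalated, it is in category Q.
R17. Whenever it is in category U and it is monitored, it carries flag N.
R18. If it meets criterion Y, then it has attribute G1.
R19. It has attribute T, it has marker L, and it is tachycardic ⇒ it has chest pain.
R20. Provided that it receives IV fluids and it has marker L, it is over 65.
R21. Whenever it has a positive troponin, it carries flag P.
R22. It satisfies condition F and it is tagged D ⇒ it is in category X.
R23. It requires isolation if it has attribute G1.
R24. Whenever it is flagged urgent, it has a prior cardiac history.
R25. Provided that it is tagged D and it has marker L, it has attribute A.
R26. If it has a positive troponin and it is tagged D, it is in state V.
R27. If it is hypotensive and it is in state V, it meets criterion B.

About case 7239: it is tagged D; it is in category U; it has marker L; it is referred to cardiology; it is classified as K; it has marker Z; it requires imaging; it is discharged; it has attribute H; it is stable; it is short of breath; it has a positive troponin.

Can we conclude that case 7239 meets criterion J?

No

Forward chaining from the given facts derives: is in state W, is admitted, carries flag N, carries flag P, has attribute A, is in state V, carries flag C.
The only rule concluding "it meets criterion J" is R6, which needs "it requires isolation"; that is never established.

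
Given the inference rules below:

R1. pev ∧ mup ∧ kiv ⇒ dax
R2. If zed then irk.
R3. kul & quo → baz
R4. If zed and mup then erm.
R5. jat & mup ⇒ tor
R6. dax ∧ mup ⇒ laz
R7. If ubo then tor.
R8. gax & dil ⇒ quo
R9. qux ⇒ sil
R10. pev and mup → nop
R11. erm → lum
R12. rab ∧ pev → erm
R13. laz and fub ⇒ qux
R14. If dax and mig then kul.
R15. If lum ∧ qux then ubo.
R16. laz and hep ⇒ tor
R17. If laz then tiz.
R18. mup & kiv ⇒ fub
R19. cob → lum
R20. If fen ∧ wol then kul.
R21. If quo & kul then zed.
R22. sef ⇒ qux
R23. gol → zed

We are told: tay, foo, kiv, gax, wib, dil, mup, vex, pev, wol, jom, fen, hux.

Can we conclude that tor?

Yes

dax  (by R1: pev, mup, kiv)
laz  (by R6: dax, mup)
quo  (by R8: gax, dil)
fub  (by R18: mup, kiv)
kul  (by R20: fen, wol)
zed  (by R21: quo, kul)
erm  (by R4: zed, mup)
lum  (by R11: erm)
qux  (by R13: laz, fub)
ubo  (by R15: lum, qux)
tor  (by R7: ubo)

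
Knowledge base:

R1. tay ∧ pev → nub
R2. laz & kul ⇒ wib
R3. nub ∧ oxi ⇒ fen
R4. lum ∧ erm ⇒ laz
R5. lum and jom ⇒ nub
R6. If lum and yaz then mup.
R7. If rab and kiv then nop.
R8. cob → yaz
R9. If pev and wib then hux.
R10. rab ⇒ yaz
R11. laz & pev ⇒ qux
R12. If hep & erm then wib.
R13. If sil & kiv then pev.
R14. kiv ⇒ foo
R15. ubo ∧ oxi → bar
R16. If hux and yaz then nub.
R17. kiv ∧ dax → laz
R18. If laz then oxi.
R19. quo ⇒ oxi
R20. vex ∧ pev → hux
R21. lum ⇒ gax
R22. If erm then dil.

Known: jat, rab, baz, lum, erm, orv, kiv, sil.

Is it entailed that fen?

No

Forward chaining from the given facts derives: laz, nop, yaz, pev, foo, oxi, gax, dil, mup, qux.
The only rule concluding fen is R3, which needs nub; that is never established.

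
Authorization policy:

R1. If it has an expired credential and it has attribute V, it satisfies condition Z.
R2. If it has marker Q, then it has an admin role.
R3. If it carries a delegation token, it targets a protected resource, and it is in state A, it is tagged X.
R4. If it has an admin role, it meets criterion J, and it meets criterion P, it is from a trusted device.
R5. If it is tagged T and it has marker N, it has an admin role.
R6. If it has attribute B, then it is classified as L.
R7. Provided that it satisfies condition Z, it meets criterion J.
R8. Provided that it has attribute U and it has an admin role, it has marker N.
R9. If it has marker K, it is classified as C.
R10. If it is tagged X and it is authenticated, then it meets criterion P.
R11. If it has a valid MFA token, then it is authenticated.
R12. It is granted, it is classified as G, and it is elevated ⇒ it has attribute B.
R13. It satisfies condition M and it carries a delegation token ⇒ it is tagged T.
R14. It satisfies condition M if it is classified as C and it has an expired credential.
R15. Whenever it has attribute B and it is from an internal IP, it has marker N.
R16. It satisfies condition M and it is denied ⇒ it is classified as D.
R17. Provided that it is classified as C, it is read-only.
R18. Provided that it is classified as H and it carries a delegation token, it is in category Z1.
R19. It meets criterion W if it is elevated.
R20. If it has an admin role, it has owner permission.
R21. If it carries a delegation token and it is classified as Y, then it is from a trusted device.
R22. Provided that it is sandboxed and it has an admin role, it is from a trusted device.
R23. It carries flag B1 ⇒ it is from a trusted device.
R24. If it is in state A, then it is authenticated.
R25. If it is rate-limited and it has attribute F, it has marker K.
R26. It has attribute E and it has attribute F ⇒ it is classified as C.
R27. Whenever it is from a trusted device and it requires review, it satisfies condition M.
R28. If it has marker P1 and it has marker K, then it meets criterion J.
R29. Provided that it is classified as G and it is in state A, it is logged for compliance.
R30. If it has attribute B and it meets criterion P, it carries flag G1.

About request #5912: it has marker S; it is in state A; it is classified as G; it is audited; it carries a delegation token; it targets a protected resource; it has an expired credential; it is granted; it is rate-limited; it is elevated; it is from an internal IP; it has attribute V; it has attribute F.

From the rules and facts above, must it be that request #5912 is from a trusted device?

By R1 (it has an expired credential, it has attribute V): it satisfies condition Z.
By R3 (it carries a delegation token, it targets a protected resource, it is in state A): it is tagged X.
By R7 (it satisfies condition Z): it meets criterion J.
By R12 (it is granted, it is classified as G, it is elevated): it has attribute B.
By R15 (it has attribute B, it is from an internal IP): it has marker N.
By R24 (it is in state A): it is authenticated.
By R25 (it is rate-limited, it has attribute F): it has marker K.
By R9 (it has marker K): it is classified as C.
By R10 (it is tagged X, it is authenticated): it meets criterion P.
By R14 (it is classified as C, it has an expired credential): it satisfies condition M.
By R13 (it satisfies condition M, it carries a delegation token): it is tagged T.
By R5 (it is tagged T, it has marker N): it has an admin role.
By R4 (it has an admin role, it meets criterion J, it meets criterion P): it is from a trusted device.

Yes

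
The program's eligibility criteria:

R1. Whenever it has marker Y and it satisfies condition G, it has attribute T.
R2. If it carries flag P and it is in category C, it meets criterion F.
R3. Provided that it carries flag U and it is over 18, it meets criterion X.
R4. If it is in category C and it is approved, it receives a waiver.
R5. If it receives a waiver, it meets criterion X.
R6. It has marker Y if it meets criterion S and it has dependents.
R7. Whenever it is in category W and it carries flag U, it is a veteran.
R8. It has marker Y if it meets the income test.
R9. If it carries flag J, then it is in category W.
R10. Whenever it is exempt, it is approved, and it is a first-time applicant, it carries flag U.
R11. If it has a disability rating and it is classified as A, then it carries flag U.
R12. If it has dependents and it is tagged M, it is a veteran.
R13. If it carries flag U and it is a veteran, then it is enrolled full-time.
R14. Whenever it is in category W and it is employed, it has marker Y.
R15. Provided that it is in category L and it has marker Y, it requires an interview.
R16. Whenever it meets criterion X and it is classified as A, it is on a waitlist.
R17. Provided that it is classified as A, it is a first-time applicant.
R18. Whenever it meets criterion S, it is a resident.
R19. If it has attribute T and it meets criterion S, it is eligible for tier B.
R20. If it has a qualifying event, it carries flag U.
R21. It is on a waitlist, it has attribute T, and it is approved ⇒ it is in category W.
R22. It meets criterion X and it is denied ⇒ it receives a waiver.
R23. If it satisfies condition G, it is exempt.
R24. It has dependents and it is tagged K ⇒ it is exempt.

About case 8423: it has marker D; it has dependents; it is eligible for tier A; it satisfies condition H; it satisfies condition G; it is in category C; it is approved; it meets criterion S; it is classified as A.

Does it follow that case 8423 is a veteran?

Yes

By R4 (it is in category C, it is approved): it receives a waiver.
By R5 (it receives a waiver): it meets criterion X.
By R6 (it meets criterion S, it has dependents): it has marker Y.
By R16 (it meets criterion X, it is classified as A): it is on a waitlist.
By R17 (it is classified as A): it is a first-time applicant.
By R23 (it satisfies condition G): it is exempt.
By R1 (it has marker Y, it satisfies condition G): it has attribute T.
By R10 (it is exempt, it is approved, it is a first-time applicant): it carries flag U.
By R21 (it is on a waitlist, it has attribute T, it is approved): it is in category W.
By R7 (it is in category W, it carries flag U): it is a veteran.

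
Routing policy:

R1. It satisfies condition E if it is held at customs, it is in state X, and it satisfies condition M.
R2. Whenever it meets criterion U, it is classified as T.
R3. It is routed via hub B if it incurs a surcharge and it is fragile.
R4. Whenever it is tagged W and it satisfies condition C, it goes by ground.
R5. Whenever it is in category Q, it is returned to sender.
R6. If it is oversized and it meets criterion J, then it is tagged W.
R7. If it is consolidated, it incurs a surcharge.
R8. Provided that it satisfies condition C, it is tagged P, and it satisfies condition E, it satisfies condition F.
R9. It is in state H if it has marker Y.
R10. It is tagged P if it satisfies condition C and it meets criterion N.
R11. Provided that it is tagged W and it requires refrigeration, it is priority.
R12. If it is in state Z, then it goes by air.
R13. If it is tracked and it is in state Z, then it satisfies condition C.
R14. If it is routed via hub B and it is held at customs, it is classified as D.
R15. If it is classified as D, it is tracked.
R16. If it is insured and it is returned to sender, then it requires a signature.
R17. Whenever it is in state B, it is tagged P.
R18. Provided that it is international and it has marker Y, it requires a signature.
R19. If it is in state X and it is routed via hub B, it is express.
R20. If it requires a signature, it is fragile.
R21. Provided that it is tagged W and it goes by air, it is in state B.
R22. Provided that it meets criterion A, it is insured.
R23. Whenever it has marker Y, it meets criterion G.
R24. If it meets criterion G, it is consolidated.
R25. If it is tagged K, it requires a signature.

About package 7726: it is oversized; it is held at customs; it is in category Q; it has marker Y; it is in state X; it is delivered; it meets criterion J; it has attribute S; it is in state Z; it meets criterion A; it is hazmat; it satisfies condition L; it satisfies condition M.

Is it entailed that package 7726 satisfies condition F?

Yes

By R1 (it is held at customs, it is in state X, it satisfies condition M): it satisfies condition E.
By R5 (it is in category Q): it is returned to sender.
By R6 (it is oversized, it meets criterion J): it is tagged W.
By R12 (it is in state Z): it goes by air.
By R21 (it is tagged W, it goes by air): it is in state B.
By R22 (it meets criterion A): it is insured.
By R23 (it has marker Y): it meets criterion G.
By R24 (it meets criterion G): it is consolidated.
By R7 (it is consolidated): it incurs a surcharge.
By R16 (it is insured, it is returned to sender): it requires a signature.
By R17 (it is in state B): it is tagged P.
By R20 (it requires a signature): it is fragile.
By R3 (it incurs a surcharge, it is fragile): it is routed via hub B.
By R14 (it is routed via hub B, it is held at customs): it is classified as D.
By R15 (it is classified as D): it is tracked.
By R13 (it is tracked, it is in state Z): it satisfies condition C.
By R8 (it satisfies condition C, it is tagged P, it satisfies condition E): it satisfies condition F.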